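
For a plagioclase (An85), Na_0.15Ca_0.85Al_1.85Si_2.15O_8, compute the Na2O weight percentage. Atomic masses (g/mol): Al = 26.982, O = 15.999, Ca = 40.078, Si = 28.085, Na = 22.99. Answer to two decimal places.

1.69 wt%

M(Na_0.15Ca_0.85Al_1.85Si_2.15O_8) = 275.806 g/mol; M(Na2O) = 61.979 g/mol.
Moles Na2O per formula unit = 0.15 Na ÷ 2 = 0.0750.
Na2O fraction = (0.0750 × 61.979) / 275.806 = 4.648/275.806 = 0.0169.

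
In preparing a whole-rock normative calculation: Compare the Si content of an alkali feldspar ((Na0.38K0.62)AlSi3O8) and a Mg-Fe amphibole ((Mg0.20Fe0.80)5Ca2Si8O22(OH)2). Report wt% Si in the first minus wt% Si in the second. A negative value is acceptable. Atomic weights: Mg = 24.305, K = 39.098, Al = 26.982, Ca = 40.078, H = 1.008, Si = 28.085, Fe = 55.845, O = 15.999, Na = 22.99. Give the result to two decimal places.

First mineral: 84.255 g Si in 272.206 g formula = 30.95 wt% Si.
Second mineral: 224.680 g Si in 938.513 g formula = 23.94 wt% Si.
30.95% − 23.94% gives a difference of 7.01 percentage points.

7.01 percentage points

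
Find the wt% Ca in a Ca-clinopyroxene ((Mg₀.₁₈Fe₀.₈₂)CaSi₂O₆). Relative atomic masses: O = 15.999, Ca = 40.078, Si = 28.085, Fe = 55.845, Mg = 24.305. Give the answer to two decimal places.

16.53 weight percent

Formula mass = 0.18·24.305 + 0.82·55.845 + 1·40.078 + 2·28.085 + 6·15.999 = 242.410 g/mol, of which 40.078 g is Ca.
So Ca makes up 40.078/242.410 = 0.1653 of the mass, i.e. 16.53%.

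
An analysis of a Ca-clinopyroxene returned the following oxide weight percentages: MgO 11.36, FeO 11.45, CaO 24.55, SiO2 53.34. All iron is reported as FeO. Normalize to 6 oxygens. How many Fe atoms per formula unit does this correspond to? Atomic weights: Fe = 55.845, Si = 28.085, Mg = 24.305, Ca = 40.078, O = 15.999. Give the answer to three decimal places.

0.360 Fe apfu

MgO (M=40.304): mol = 0.28186; Mg = 0.28186, O = 0.28186.
FeO (M=71.844): mol = 0.15937; Fe = 0.15937, O = 0.15937.
CaO (M=56.077): mol = 0.43779; Ca = 0.43779, O = 0.43779.
SiO2 (M=60.083): mol = 0.88777; Si = 0.88777, O = 1.77554.
ΣO = 2.65456; factor = 6/ΣO = 2.26026.
Fe apfu = 0.15937 × 2.26026 = 0.360.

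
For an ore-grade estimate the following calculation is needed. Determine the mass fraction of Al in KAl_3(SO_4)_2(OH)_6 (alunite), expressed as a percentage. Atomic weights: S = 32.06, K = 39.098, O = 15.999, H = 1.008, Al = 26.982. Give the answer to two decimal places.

M(KAl_3(SO_4)_2(OH)_6) = 414.198 g/mol.
Al contributes 3 × 26.982 = 80.946 g per mole.
80.946/414.198 = 0.1954 → 19.54%.

19.54 mass %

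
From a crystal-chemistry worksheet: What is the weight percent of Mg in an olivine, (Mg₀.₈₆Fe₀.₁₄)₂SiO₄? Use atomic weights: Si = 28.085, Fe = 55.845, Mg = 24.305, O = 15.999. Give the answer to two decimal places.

Formula mass = 1.72·24.305 + 0.28·55.845 + 1·28.085 + 4·15.999 = 149.522 g/mol, of which 41.805 g is Mg.
So Mg makes up 41.805/149.522 = 0.2796 of the mass, i.e. 27.96%.

27.96 wt%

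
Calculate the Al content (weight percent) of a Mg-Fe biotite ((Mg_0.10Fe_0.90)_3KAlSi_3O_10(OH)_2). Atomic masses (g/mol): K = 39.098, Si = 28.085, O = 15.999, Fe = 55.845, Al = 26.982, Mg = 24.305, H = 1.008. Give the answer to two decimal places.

Molar mass of (Mg_0.10Fe_0.90)_3KAlSi_3O_10(OH)_2: 0.30·24.305 + 2.70·55.845 + 1·39.098 + 1·26.982 + 3·28.085 + 12·15.999 + 2·1.008 = 502.412 g/mol.
Mass of Al per formula unit: 1 × 26.982 = 26.982 g.
Weight fraction Al = 26.982 / 502.412 = 0.0537.

5.37 weight percent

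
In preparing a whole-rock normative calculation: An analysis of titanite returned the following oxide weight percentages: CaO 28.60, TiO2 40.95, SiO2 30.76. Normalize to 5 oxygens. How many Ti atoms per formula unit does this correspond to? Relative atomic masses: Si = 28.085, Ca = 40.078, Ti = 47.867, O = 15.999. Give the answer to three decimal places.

1.002 Ti apfu

CaO: 28.60/56.077 = 0.51001 mol → 0.51001 mol Ca, 0.51001 mol O.
TiO2: 40.95/79.865 = 0.51274 mol → 0.51274 mol Ti, 1.02548 mol O.
SiO2: 30.76/60.083 = 0.51196 mol → 0.51196 mol Si, 1.02392 mol O.
Total oxygen = 2.55941 mol. Normalization factor = 5/2.55941 = 1.95358.
Ti per 5 O = 0.51274 × 1.95358 = 1.002.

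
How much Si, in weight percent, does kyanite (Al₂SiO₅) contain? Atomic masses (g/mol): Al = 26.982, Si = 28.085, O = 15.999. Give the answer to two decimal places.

Molar mass of Al₂SiO₅: 2×26.982 + 1×28.085 + 5×15.999 = 162.044 g/mol.
Mass of Si per formula unit: 1 × 28.085 = 28.085 g.
Weight fraction Si = 28.085 / 162.044 = 0.1733.

17.33 weight percent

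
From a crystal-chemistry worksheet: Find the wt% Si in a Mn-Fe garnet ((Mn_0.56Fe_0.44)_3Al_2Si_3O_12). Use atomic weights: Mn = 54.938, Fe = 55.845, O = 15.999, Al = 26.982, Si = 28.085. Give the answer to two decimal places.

Molar mass of (Mn_0.56Fe_0.44)_3Al_2Si_3O_12: 1.68*54.938 + 1.32*55.845 + 2*26.982 + 3*28.085 + 12*15.999 = 496.218 g/mol.
Mass of Si per formula unit: 3 × 28.085 = 84.255 g.
Weight fraction Si = 84.255 / 496.218 = 0.1698.

16.98 weight percent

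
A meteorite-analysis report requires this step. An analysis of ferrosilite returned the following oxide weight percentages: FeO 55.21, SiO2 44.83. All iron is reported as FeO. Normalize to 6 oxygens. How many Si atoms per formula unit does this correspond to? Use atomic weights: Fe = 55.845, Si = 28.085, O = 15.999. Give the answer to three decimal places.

FeO (M=71.844): mol = 0.76847; Fe = 0.76847, O = 0.76847.
SiO2 (M=60.083): mol = 0.74613; Si = 0.74613, O = 1.49226.
ΣO = 2.26073; factor = 6/ΣO = 2.65401.
Si apfu = 0.74613 × 2.65401 = 1.980.

1.980 Si apfu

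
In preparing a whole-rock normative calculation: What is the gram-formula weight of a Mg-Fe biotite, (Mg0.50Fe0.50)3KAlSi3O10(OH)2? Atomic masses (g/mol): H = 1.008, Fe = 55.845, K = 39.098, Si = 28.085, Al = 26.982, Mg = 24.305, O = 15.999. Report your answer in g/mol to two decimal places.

464.56 g/mol

Mg: 1.50 × 24.305 = 36.4575
Fe: 1.50 × 55.845 = 83.7675
K: 1 × 39.098 = 39.0980
Al: 1 × 26.982 = 26.9820
Si: 3 × 28.085 = 84.2550
O: 12 × 15.999 = 191.9880
H: 2 × 1.008 = 2.0160
Summing the contributions gives the formula mass.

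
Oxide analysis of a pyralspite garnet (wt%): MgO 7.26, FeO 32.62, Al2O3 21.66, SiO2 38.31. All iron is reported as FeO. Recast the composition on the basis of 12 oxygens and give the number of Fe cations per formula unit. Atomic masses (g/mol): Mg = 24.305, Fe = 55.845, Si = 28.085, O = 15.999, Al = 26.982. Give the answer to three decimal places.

2.139 Fe apfu

7.26 wt% MgO ÷ 40.304 g/mol = 0.18013 mol, giving 0.18013 Mg and 0.18013 O.
32.62 wt% FeO ÷ 71.844 g/mol = 0.45404 mol, giving 0.45404 Fe and 0.45404 O.
21.66 wt% Al2O3 ÷ 101.961 g/mol = 0.21243 mol, giving 0.42486 Al and 0.63729 O.
38.31 wt% SiO2 ÷ 60.083 g/mol = 0.63762 mol, giving 0.63762 Si and 1.27524 O.
Oxygen sums to 2.54670; scaling by 12/2.54670 = 4.71198 puts the formula on 12 O.
Fe: 0.45404 × 4.71198 = 2.139 atoms per formula unit.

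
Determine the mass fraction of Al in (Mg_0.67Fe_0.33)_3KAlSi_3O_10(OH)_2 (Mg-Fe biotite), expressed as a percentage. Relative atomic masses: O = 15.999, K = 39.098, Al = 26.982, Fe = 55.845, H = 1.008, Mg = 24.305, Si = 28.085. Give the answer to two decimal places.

6.02 mass %

Molar mass of (Mg_0.67Fe_0.33)_3KAlSi_3O_10(OH)_2: 2.01×24.305 + 0.99×55.845 + 1×39.098 + 1×26.982 + 3×28.085 + 12×15.999 + 2×1.008 = 448.479 g/mol.
Mass of Al per formula unit: 1 × 26.982 = 26.982 g.
Weight fraction Al = 26.982 / 448.479 = 0.0602.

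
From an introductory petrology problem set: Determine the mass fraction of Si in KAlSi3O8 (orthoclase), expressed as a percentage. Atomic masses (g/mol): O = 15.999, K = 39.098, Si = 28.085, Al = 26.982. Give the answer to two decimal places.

Formula mass = 1*39.098 + 1*26.982 + 3*28.085 + 8*15.999 = 278.327 g/mol, of which 84.255 g is Si.
So Si makes up 84.255/278.327 = 0.3027 of the mass, i.e. 30.27%.

30.27 weight percent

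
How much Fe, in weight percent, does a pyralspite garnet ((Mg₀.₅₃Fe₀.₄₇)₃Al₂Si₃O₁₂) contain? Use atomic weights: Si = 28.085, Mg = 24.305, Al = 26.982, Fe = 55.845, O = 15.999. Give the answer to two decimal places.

Formula mass = 1.59×24.305 + 1.41×55.845 + 2×26.982 + 3×28.085 + 12×15.999 = 447.593 g/mol, of which 78.741 g is Fe.
So Fe makes up 78.741/447.593 = 0.1759 of the mass, i.e. 17.59%.

17.59 weight percent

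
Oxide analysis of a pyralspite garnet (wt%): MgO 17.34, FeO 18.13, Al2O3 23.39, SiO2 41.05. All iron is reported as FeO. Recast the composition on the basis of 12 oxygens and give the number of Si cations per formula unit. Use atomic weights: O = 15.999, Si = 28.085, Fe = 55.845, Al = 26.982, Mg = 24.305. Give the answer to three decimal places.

17.34 wt% MgO ÷ 40.304 g/mol = 0.43023 mol, giving 0.43023 Mg and 0.43023 O.
18.13 wt% FeO ÷ 71.844 g/mol = 0.25235 mol, giving 0.25235 Fe and 0.25235 O.
23.39 wt% Al2O3 ÷ 101.961 g/mol = 0.22940 mol, giving 0.45880 Al and 0.68820 O.
41.05 wt% SiO2 ÷ 60.083 g/mol = 0.68322 mol, giving 0.68322 Si and 1.36644 O.
Oxygen sums to 2.73722; scaling by 12/2.73722 = 4.38401 puts the formula on 12 O.
Si: 0.68322 × 4.38401 = 2.995 atoms per formula unit.

2.995 Si apfu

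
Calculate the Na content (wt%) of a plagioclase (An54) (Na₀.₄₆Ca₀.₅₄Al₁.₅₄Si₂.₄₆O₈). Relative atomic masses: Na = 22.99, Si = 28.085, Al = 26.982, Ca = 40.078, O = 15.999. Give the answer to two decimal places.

Formula mass = 0.46×22.99 + 0.54×40.078 + 1.54×26.982 + 2.46×28.085 + 8×15.999 = 270.851 g/mol, of which 10.575 g is Na.
So Na makes up 10.575/270.851 = 0.0390 of the mass, i.e. 3.90%.

3.90 wt%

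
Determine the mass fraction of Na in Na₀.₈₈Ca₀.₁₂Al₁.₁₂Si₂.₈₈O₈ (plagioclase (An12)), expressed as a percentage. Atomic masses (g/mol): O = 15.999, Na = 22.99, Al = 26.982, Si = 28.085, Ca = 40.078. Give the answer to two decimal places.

7.66 weight percent

M(Na₀.₈₈Ca₀.₁₂Al₁.₁₂Si₂.₈₈O₈) = 264.137 g/mol.
Na contributes 0.88 × 22.99 = 20.231 g per mole.
20.231/264.137 = 0.0766 → 7.66%.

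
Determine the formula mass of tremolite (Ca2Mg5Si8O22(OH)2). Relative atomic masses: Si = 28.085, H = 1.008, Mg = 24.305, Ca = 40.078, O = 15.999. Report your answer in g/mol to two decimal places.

812.35 g/mol

Ca: 2 × 40.078 = 80.1560
Mg: 5 × 24.305 = 121.5250
Si: 8 × 28.085 = 224.6800
O: 24 × 15.999 = 383.9760
H: 2 × 1.008 = 2.0160
Summing the contributions gives the formula mass.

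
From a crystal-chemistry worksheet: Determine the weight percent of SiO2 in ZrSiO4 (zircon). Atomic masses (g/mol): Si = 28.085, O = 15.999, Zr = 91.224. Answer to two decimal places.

32.78 wt%

Molar mass of ZrSiO4 = 1×91.224 + 1×28.085 + 4×15.999 = 183.305 g/mol.
Each formula unit contains 1 Si, equivalent to 1/1 = 1.0000 mol SiO2.
M(SiO2) = 1×28.085 + 2×15.999 = 60.083 g/mol.
Mass of SiO2 per formula unit = 1.0000 × 60.083 = 60.083 g.
SiO2 wt% = 60.083 / 183.305 × 100 = 32.78%.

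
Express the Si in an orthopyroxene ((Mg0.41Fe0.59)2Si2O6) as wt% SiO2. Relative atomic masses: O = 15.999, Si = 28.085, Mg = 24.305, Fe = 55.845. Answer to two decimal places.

Molar mass of (Mg0.41Fe0.59)2Si2O6 = 0.82·24.305 + 1.18·55.845 + 2·28.085 + 6·15.999 = 237.991 g/mol.
Each formula unit contains 2 Si, equivalent to 2/1 = 2.0000 mol SiO2.
M(SiO2) = 1×28.085 + 2×15.999 = 60.083 g/mol.
Mass of SiO2 per formula unit = 2.0000 × 60.083 = 120.166 g.
SiO2 wt% = 120.166 / 237.991 × 100 = 50.49%.

50.49 wt%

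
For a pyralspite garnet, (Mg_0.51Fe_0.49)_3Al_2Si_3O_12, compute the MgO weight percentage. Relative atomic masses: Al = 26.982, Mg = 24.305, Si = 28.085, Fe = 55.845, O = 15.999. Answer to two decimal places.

M((Mg_0.51Fe_0.49)_3Al_2Si_3O_12) = 449.486 g/mol; M(MgO) = 40.304 g/mol.
Moles MgO per formula unit = 1.53 Mg ÷ 1 = 1.5300.
MgO fraction = (1.5300 × 40.304) / 449.486 = 61.665/449.486 = 0.1372.

13.72 wt%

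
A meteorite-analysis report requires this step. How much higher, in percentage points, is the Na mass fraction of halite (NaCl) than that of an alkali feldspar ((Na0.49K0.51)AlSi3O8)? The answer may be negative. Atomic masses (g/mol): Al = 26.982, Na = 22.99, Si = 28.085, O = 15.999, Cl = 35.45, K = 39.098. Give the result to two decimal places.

35.17 percentage points

First mineral: 22.990 g Na in 58.440 g formula = 39.34 wt% Na.
Second mineral: 11.265 g Na in 270.434 g formula = 4.17 wt% Na.
39.34% − 4.17% gives a difference of 35.17 percentage points.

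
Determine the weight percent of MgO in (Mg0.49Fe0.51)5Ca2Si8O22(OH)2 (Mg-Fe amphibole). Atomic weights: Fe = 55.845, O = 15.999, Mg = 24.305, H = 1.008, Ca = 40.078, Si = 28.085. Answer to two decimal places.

M((Mg0.49Fe0.51)5Ca2Si8O22(OH)2) = 892.780 g/mol; M(MgO) = 40.304 g/mol.
Moles MgO per formula unit = 2.45 Mg ÷ 1 = 2.4500.
MgO fraction = (2.4500 × 40.304) / 892.780 = 98.745/892.780 = 0.1106.

11.06 wt%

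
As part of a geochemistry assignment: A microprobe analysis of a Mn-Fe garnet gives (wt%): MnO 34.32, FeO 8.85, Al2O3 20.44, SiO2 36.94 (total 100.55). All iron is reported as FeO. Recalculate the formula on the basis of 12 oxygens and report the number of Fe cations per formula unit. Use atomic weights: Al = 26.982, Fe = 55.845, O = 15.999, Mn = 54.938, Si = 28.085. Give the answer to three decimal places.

34.32 wt% MnO ÷ 70.937 g/mol = 0.48381 mol, giving 0.48381 Mn and 0.48381 O.
8.85 wt% FeO ÷ 71.844 g/mol = 0.12318 mol, giving 0.12318 Fe and 0.12318 O.
20.44 wt% Al2O3 ÷ 101.961 g/mol = 0.20047 mol, giving 0.40094 Al and 0.60141 O.
36.94 wt% SiO2 ÷ 60.083 g/mol = 0.61482 mol, giving 0.61482 Si and 1.22964 O.
Oxygen sums to 2.43804; scaling by 12/2.43804 = 4.92199 puts the formula on 12 O.
Fe: 0.12318 × 4.92199 = 0.606 atoms per formula unit.

0.606 Fe apfu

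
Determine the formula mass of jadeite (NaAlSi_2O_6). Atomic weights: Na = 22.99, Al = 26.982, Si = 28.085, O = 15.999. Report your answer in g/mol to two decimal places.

M = 1·22.99 + 1·26.982 + 2·28.085 + 6·15.999

202.14 g/mol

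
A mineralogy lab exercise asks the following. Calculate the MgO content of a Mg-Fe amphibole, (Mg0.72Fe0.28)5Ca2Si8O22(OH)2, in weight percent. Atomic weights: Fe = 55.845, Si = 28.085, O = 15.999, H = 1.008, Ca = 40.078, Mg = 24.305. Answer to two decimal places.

M((Mg0.72Fe0.28)5Ca2Si8O22(OH)2) = 856.509 g/mol; M(MgO) = 40.304 g/mol.
Moles MgO per formula unit = 3.60 Mg ÷ 1 = 3.6000.
MgO fraction = (3.6000 × 40.304) / 856.509 = 145.094/856.509 = 0.1694.

16.94 wt%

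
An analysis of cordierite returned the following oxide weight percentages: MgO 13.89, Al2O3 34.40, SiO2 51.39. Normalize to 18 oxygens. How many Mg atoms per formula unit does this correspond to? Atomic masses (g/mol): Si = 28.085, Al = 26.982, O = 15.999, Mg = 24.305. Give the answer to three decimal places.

MgO: 13.89/40.304 = 0.34463 mol → 0.34463 mol Mg, 0.34463 mol O.
Al2O3: 34.40/101.961 = 0.33738 mol → 0.67476 mol Al, 1.01214 mol O.
SiO2: 51.39/60.083 = 0.85532 mol → 0.85532 mol Si, 1.71064 mol O.
Total oxygen = 3.06741 mol. Normalization factor = 18/3.06741 = 5.86814.
Mg per 18 O = 0.34463 × 5.86814 = 2.022.

2.022 Mg apfu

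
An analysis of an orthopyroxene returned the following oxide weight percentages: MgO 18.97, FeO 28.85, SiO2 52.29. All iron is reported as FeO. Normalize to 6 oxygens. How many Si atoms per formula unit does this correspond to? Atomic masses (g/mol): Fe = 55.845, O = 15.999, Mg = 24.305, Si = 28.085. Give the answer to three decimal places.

1.999 Si apfu

MgO (M=40.304): mol = 0.47067; Mg = 0.47067, O = 0.47067.
FeO (M=71.844): mol = 0.40156; Fe = 0.40156, O = 0.40156.
SiO2 (M=60.083): mol = 0.87030; Si = 0.87030, O = 1.74060.
ΣO = 2.61283; factor = 6/ΣO = 2.29636.
Si apfu = 0.87030 × 2.29636 = 1.999.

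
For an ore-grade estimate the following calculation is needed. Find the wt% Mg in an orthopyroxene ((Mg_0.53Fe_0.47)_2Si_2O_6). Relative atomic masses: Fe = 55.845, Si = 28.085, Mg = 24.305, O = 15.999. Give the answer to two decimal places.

Molar mass of (Mg_0.53Fe_0.47)_2Si_2O_6: 1.06*24.305 + 0.94*55.845 + 2*28.085 + 6*15.999 = 230.422 g/mol.
Mass of Mg per formula unit: 1.06 × 24.305 = 25.763 g.
Weight fraction Mg = 25.763 / 230.422 = 0.1118.

11.18 mass %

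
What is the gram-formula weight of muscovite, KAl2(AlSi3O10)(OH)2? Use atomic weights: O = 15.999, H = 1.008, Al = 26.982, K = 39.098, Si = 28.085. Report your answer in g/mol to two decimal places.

398.30 g/mol

The formula mass is the sum 1·39.098 + 3·26.982 + 3·28.085 + 12·15.999 + 2·1.008.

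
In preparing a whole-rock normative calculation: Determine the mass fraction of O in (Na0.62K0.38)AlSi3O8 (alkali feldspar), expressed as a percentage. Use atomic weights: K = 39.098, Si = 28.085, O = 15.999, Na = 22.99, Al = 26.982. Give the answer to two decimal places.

Formula mass = 0.62×22.99 + 0.38×39.098 + 1×26.982 + 3×28.085 + 8×15.999 = 268.340 g/mol, of which 127.992 g is O.
So O makes up 127.992/268.340 = 0.4770 of the mass, i.e. 47.70%.

47.70 weight percent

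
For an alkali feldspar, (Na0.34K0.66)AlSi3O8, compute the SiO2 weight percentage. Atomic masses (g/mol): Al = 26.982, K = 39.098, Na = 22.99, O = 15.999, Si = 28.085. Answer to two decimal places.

66.06 wt%

Molar mass of (Na0.34K0.66)AlSi3O8 = 0.34·22.99 + 0.66·39.098 + 1·26.982 + 3·28.085 + 8·15.999 = 272.850 g/mol.
Each formula unit contains 3 Si, equivalent to 3/1 = 3.0000 mol SiO2.
M(SiO2) = 1×28.085 + 2×15.999 = 60.083 g/mol.
Mass of SiO2 per formula unit = 3.0000 × 60.083 = 180.249 g.
SiO2 wt% = 180.249 / 272.850 × 100 = 66.06%.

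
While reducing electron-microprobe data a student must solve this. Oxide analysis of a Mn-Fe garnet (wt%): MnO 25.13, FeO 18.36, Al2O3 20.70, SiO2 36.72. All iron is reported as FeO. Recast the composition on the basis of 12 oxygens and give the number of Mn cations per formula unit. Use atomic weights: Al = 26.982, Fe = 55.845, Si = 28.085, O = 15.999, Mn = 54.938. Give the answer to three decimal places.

MnO (M=70.937): mol = 0.35426; Mn = 0.35426, O = 0.35426.
FeO (M=71.844): mol = 0.25555; Fe = 0.25555, O = 0.25555.
Al2O3 (M=101.961): mol = 0.20302; Al = 0.40604, O = 0.60906.
SiO2 (M=60.083): mol = 0.61115; Si = 0.61115, O = 1.22230.
ΣO = 2.44117; factor = 12/ΣO = 4.91568.
Mn apfu = 0.35426 × 4.91568 = 1.741.

1.741 Mn apfu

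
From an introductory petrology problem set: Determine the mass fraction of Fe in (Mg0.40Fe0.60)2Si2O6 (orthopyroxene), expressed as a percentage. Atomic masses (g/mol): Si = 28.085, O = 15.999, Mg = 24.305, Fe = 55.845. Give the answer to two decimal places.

28.08 wt%

Formula mass = 0.80*24.305 + 1.20*55.845 + 2*28.085 + 6*15.999 = 238.622 g/mol, of which 67.014 g is Fe.
So Fe makes up 67.014/238.622 = 0.2808 of the mass, i.e. 28.08%.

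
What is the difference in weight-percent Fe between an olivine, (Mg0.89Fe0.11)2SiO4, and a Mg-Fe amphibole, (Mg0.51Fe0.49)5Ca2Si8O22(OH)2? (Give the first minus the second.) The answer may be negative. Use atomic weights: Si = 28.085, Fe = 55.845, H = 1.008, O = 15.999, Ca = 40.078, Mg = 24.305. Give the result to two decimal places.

-7.06 percentage points

M((Mg0.89Fe0.11)2SiO4) = 147.630 g/mol, so wt% Fe = 12.286/147.630 × 100 = 8.32%.
M((Mg0.51Fe0.49)5Ca2Si8O22(OH)2) = 889.626 g/mol, so wt% Fe = 136.820/889.626 × 100 = 15.38%.
8.32 − 15.38 = -7.06 pp.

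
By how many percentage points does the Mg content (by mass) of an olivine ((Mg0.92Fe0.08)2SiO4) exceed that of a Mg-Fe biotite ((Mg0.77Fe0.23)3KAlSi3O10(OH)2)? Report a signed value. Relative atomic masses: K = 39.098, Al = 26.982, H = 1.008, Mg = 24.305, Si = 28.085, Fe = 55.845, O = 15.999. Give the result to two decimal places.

First mineral: 44.721 g Mg in 145.737 g formula = 30.69 wt% Mg.
Second mineral: 56.145 g Mg in 439.017 g formula = 12.79 wt% Mg.
30.69% − 12.79% gives a difference of 17.90 percentage points.

17.90 percentage points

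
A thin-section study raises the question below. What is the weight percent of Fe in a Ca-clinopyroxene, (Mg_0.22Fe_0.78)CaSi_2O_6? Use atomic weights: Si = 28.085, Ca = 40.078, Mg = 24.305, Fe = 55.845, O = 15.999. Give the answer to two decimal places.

Formula mass = 0.22·24.305 + 0.78·55.845 + 1·40.078 + 2·28.085 + 6·15.999 = 241.148 g/mol, of which 43.559 g is Fe.
So Fe makes up 43.559/241.148 = 0.1806 of the mass, i.e. 18.06%.

18.06 weight percent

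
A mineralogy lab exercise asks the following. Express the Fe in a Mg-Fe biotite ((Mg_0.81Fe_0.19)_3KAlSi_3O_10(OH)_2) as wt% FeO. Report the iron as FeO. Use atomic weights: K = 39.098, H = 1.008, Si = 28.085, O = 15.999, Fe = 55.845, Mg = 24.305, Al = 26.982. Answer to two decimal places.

Molar mass of (Mg_0.81Fe_0.19)_3KAlSi_3O_10(OH)_2 = 2.43·24.305 + 0.57·55.845 + 1·39.098 + 1·26.982 + 3·28.085 + 12·15.999 + 2·1.008 = 435.232 g/mol.
Each formula unit contains 0.57 Fe, equivalent to 0.57/1 = 0.5700 mol FeO.
M(FeO) = 1×55.845 + 1×15.999 = 71.844 g/mol.
Mass of FeO per formula unit = 0.5700 × 71.844 = 40.951 g.
FeO wt% = 40.951 / 435.232 × 100 = 9.41%.

9.41 wt%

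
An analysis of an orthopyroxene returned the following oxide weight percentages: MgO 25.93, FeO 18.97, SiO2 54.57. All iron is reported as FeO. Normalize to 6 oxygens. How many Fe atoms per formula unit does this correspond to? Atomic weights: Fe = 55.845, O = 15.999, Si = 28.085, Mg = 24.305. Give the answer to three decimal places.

MgO (M=40.304): mol = 0.64336; Mg = 0.64336, O = 0.64336.
FeO (M=71.844): mol = 0.26404; Fe = 0.26404, O = 0.26404.
SiO2 (M=60.083): mol = 0.90824; Si = 0.90824, O = 1.81648.
ΣO = 2.72388; factor = 6/ΣO = 2.20274.
Fe apfu = 0.26404 × 2.20274 = 0.582.

0.582 Fe apfu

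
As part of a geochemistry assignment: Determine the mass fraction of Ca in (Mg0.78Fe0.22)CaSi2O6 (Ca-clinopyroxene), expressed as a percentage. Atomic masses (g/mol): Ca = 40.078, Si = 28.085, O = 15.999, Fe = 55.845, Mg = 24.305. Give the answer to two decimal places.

17.93 mass %

Formula mass = 0.78·24.305 + 0.22·55.845 + 1·40.078 + 2·28.085 + 6·15.999 = 223.486 g/mol, of which 40.078 g is Ca.
So Ca makes up 40.078/223.486 = 0.1793 of the mass, i.e. 17.93%.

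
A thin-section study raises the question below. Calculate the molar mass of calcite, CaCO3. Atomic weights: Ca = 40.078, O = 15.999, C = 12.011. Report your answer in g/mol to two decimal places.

The formula mass is the sum 1*40.078 + 1*12.011 + 3*15.999.

100.09 g/mol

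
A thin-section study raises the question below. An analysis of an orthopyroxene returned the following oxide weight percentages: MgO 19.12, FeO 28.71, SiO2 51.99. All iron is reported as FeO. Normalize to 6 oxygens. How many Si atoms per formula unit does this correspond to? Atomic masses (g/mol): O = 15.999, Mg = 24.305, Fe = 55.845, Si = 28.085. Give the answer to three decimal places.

MgO (M=40.304): mol = 0.47439; Mg = 0.47439, O = 0.47439.
FeO (M=71.844): mol = 0.39962; Fe = 0.39962, O = 0.39962.
SiO2 (M=60.083): mol = 0.86530; Si = 0.86530, O = 1.73060.
ΣO = 2.60461; factor = 6/ΣO = 2.30361.
Si apfu = 0.86530 × 2.30361 = 1.993.

1.993 Si apfu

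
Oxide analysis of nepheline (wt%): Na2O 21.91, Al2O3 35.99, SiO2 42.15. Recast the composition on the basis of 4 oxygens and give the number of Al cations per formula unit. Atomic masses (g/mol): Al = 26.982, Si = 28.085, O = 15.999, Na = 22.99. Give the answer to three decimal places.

21.91 wt% Na2O ÷ 61.979 g/mol = 0.35351 mol, giving 0.70702 Na and 0.35351 O.
35.99 wt% Al2O3 ÷ 101.961 g/mol = 0.35298 mol, giving 0.70596 Al and 1.05894 O.
42.15 wt% SiO2 ÷ 60.083 g/mol = 0.70153 mol, giving 0.70153 Si and 1.40306 O.
Oxygen sums to 2.81551; scaling by 4/2.81551 = 1.42070 puts the formula on 4 O.
Al: 0.70596 × 1.42070 = 1.003 atoms per formula unit.

1.003 Al apfu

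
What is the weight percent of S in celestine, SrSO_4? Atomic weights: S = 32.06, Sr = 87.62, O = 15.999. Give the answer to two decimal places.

17.45 weight percent

M(SrSO_4) = 183.676 g/mol.
S contributes 1 × 32.06 = 32.060 g per mole.
32.060/183.676 = 0.1745 → 17.45%.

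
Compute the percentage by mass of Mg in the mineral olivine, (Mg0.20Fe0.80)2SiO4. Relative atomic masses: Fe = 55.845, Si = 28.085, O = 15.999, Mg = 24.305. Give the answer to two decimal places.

Formula mass = 0.40·24.305 + 1.60·55.845 + 1·28.085 + 4·15.999 = 191.155 g/mol, of which 9.722 g is Mg.
So Mg makes up 9.722/191.155 = 0.0509 of the mass, i.e. 5.09%.

5.09 wt%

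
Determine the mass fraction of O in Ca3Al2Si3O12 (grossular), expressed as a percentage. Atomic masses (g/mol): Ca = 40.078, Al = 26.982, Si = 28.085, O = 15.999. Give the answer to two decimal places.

Formula mass = 3×40.078 + 2×26.982 + 3×28.085 + 12×15.999 = 450.441 g/mol, of which 191.988 g is O.
So O makes up 191.988/450.441 = 0.4262 of the mass, i.e. 42.62%.

42.62 mass %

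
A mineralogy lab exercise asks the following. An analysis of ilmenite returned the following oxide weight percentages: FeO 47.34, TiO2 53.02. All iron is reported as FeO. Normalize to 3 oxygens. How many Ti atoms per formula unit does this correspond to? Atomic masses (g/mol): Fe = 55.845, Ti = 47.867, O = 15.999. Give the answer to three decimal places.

1.002 Ti apfu

FeO: 47.34/71.844 = 0.65893 mol → 0.65893 mol Fe, 0.65893 mol O.
TiO2: 53.02/79.865 = 0.66387 mol → 0.66387 mol Ti, 1.32774 mol O.
Total oxygen = 1.98667 mol. Normalization factor = 3/1.98667 = 1.51006.
Ti per 3 O = 0.66387 × 1.51006 = 1.002.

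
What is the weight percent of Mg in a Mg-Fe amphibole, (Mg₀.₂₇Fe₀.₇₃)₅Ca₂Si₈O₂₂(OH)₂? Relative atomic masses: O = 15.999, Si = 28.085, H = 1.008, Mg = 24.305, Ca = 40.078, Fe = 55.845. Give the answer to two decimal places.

3.54 weight percent

M((Mg₀.₂₇Fe₀.₇₃)₅Ca₂Si₈O₂₂(OH)₂) = 927.474 g/mol.
Mg contributes 1.35 × 24.305 = 32.812 g per mole.
32.812/927.474 = 0.0354 → 3.54%.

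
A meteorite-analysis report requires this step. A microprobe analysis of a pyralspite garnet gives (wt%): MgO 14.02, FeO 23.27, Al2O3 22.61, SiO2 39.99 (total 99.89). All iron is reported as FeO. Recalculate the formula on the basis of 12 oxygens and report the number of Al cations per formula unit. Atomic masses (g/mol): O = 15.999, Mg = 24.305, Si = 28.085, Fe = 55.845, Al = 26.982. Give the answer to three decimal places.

1.995 Al apfu

14.02 wt% MgO ÷ 40.304 g/mol = 0.34786 mol, giving 0.34786 Mg and 0.34786 O.
23.27 wt% FeO ÷ 71.844 g/mol = 0.32390 mol, giving 0.32390 Fe and 0.32390 O.
22.61 wt% Al2O3 ÷ 101.961 g/mol = 0.22175 mol, giving 0.44350 Al and 0.66525 O.
39.99 wt% SiO2 ÷ 60.083 g/mol = 0.66558 mol, giving 0.66558 Si and 1.33116 O.
Oxygen sums to 2.66817; scaling by 12/2.66817 = 4.49746 puts the formula on 12 O.
Al: 0.44350 × 4.49746 = 1.995 atoms per formula unit.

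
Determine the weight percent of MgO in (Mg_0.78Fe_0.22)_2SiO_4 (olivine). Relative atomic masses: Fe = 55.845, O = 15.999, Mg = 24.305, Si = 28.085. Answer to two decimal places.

Formula mass = 154.569 g/mol.
1.56 Mg → 1.5600 mol MgO per formula unit; M(MgO) = 40.304, so MgO mass = 62.874 g.
62.874/154.569 × 100 = 40.68 wt%.

40.68 wt%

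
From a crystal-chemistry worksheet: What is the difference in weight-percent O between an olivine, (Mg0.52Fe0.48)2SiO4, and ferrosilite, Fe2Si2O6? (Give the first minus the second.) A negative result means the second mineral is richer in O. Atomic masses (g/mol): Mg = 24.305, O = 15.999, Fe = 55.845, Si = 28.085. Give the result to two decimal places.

1.05 percentage points

M((Mg0.52Fe0.48)2SiO4) = 170.969 g/mol, so wt% O = 63.996/170.969 × 100 = 37.43%.
M(Fe2Si2O6) = 263.854 g/mol, so wt% O = 95.994/263.854 × 100 = 36.38%.
37.43 − 36.38 = 1.05 pp.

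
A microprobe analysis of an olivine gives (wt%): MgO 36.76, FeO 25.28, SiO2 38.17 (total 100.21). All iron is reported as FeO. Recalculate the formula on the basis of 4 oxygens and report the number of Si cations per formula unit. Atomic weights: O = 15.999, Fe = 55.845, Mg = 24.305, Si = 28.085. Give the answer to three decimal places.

1.003 Si apfu

MgO: 36.76/40.304 = 0.91207 mol → 0.91207 mol Mg, 0.91207 mol O.
FeO: 25.28/71.844 = 0.35187 mol → 0.35187 mol Fe, 0.35187 mol O.
SiO2: 38.17/60.083 = 0.63529 mol → 0.63529 mol Si, 1.27058 mol O.
Total oxygen = 2.53452 mol. Normalization factor = 4/2.53452 = 1.57821.
Si per 4 O = 0.63529 × 1.57821 = 1.003.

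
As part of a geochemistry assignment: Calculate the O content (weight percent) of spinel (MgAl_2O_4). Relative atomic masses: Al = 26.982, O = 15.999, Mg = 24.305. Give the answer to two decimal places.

44.98 weight percent

M(MgAl_2O_4) = 142.265 g/mol.
O contributes 4 × 15.999 = 63.996 g per mole.
63.996/142.265 = 0.4498 → 44.98%.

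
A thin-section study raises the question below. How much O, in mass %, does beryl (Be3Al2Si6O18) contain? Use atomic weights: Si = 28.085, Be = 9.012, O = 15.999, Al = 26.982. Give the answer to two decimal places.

M(Be3Al2Si6O18) = 537.492 g/mol.
O contributes 18 × 15.999 = 287.982 g per mole.
287.982/537.492 = 0.5358 → 53.58%.

53.58 mass %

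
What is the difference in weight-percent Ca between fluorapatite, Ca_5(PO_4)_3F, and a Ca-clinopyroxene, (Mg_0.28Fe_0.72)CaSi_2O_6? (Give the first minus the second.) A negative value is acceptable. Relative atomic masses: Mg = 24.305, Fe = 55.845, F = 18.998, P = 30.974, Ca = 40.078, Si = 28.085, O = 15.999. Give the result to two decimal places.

22.99 percentage points

Ca in Ca_5(PO_4)_3F: molar mass 504.298 g/mol; 5×40.078 = 200.390 g → 39.74 wt%.
Ca in (Mg_0.28Fe_0.72)CaSi_2O_6: molar mass 239.256 g/mol; 1×40.078 = 40.078 g → 16.75 wt%.
Difference = 39.74 − 16.75 = 22.99 percentage points.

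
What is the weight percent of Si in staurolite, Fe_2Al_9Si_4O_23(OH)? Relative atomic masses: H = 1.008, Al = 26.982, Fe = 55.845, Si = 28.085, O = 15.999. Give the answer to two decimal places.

13.19 weight percent

M(Fe_2Al_9Si_4O_23(OH)) = 851.852 g/mol.
Si contributes 4 × 28.085 = 112.340 g per mole.
112.340/851.852 = 0.1319 → 13.19%.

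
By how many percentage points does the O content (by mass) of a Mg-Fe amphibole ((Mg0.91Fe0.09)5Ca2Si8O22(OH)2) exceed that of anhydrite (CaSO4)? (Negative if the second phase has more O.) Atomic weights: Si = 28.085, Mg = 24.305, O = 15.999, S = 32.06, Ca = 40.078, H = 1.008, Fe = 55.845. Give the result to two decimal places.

M((Mg0.91Fe0.09)5Ca2Si8O22(OH)2) = 826.546 g/mol, so wt% O = 383.976/826.546 × 100 = 46.46%.
M(CaSO4) = 136.134 g/mol, so wt% O = 63.996/136.134 × 100 = 47.01%.
46.46 − 47.01 = -0.55 pp.

-0.55 percentage points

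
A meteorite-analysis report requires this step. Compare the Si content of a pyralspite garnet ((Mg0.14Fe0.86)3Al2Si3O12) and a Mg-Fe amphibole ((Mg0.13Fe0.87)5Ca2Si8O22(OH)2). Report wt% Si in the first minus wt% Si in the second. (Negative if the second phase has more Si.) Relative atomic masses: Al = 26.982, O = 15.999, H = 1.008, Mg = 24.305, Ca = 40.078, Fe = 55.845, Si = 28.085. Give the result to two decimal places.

Si in (Mg0.14Fe0.86)3Al2Si3O12: molar mass 484.495 g/mol; 3×28.085 = 84.255 g → 17.39 wt%.
Si in (Mg0.13Fe0.87)5Ca2Si8O22(OH)2: molar mass 949.552 g/mol; 8×28.085 = 224.680 g → 23.66 wt%.
Difference = 17.39 − 23.66 = -6.27 percentage points.

-6.27 percentage points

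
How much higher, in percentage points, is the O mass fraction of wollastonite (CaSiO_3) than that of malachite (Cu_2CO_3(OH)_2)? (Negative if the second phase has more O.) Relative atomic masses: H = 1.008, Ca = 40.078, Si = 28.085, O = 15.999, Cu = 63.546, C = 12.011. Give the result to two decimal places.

First mineral: 47.997 g O in 116.160 g formula = 41.32 wt% O.
Second mineral: 79.995 g O in 221.114 g formula = 36.18 wt% O.
41.32% − 36.18% gives a difference of 5.14 percentage points.

5.14 percentage points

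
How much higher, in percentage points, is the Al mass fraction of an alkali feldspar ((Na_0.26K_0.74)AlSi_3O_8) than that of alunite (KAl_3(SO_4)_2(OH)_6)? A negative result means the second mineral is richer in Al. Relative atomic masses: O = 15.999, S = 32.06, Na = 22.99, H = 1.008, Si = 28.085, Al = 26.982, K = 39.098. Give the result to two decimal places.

M((Na_0.26K_0.74)AlSi_3O_8) = 274.139 g/mol, so wt% Al = 26.982/274.139 × 100 = 9.84%.
M(KAl_3(SO_4)_2(OH)_6) = 414.198 g/mol, so wt% Al = 80.946/414.198 × 100 = 19.54%.
9.84 − 19.54 = -9.70 pp.

-9.70 percentage points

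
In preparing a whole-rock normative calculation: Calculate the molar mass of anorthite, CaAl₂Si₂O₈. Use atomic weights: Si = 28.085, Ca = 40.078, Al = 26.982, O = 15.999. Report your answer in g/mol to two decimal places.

The formula mass is the sum 1*40.078 + 2*26.982 + 2*28.085 + 8*15.999.

278.20 g/mol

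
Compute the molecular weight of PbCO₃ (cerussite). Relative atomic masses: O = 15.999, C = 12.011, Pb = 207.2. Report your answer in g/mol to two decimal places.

M = 1×207.2 + 1×12.011 + 3×15.999

267.21 g/mol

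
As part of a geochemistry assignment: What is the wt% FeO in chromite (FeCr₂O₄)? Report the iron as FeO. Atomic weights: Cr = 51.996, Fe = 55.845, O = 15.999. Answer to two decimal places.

32.10 wt%

M(FeCr₂O₄) = 223.833 g/mol; M(FeO) = 71.844 g/mol.
Moles FeO per formula unit = 1 Fe ÷ 1 = 1.0000.
FeO fraction = (1.0000 × 71.844) / 223.833 = 71.844/223.833 = 0.3210.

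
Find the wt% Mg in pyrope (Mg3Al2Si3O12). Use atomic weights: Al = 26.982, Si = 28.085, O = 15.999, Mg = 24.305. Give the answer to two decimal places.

18.09 wt%

Molar mass of Mg3Al2Si3O12: 3×24.305 + 2×26.982 + 3×28.085 + 12×15.999 = 403.122 g/mol.
Mass of Mg per formula unit: 3 × 24.305 = 72.915 g.
Weight fraction Mg = 72.915 / 403.122 = 0.1809.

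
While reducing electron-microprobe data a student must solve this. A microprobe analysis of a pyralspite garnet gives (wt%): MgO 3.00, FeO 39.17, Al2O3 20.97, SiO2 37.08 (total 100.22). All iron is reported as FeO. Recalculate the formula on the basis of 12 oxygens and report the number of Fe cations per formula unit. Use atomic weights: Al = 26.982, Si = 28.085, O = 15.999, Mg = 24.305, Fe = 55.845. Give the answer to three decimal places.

MgO (M=40.304): mol = 0.07443; Mg = 0.07443, O = 0.07443.
FeO (M=71.844): mol = 0.54521; Fe = 0.54521, O = 0.54521.
Al2O3 (M=101.961): mol = 0.20567; Al = 0.41134, O = 0.61701.
SiO2 (M=60.083): mol = 0.61715; Si = 0.61715, O = 1.23430.
ΣO = 2.47095; factor = 12/ΣO = 4.85643.
Fe apfu = 0.54521 × 4.85643 = 2.648.

2.648 Fe apfu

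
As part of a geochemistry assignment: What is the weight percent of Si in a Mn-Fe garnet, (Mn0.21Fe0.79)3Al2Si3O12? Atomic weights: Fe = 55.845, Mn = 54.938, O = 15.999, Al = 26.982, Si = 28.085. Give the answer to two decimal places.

16.95 weight percent

Formula mass = 0.63*54.938 + 2.37*55.845 + 2*26.982 + 3*28.085 + 12*15.999 = 497.171 g/mol, of which 84.255 g is Si.
So Si makes up 84.255/497.171 = 0.1695 of the mass, i.e. 16.95%.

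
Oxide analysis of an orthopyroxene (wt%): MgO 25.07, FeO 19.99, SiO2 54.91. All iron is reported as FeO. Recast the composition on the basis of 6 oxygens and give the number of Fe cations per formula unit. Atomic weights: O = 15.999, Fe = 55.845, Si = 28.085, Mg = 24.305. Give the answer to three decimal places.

0.612 Fe apfu

MgO: 25.07/40.304 = 0.62202 mol → 0.62202 mol Mg, 0.62202 mol O.
FeO: 19.99/71.844 = 0.27824 mol → 0.27824 mol Fe, 0.27824 mol O.
SiO2: 54.91/60.083 = 0.91390 mol → 0.91390 mol Si, 1.82780 mol O.
Total oxygen = 2.72806 mol. Normalization factor = 6/2.72806 = 2.19937.
Fe per 6 O = 0.27824 × 2.19937 = 0.612.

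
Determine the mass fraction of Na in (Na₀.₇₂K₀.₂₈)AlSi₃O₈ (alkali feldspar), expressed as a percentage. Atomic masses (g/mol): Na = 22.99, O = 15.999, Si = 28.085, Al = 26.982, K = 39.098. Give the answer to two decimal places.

6.21 mass %

M((Na₀.₇₂K₀.₂₈)AlSi₃O₈) = 266.729 g/mol.
Na contributes 0.72 × 22.99 = 16.553 g per mole.
16.553/266.729 = 0.0621 → 6.21%.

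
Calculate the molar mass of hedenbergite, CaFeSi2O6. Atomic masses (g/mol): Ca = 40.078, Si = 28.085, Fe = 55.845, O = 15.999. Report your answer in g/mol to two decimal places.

248.09 g/mol

M = 1×40.078 + 1×55.845 + 2×28.085 + 6×15.999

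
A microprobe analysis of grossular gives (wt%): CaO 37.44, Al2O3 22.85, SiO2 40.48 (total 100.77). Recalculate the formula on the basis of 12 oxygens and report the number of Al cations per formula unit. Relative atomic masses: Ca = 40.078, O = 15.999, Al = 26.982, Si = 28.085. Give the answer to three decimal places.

2.001 Al apfu

37.44 wt% CaO ÷ 56.077 g/mol = 0.66765 mol, giving 0.66765 Ca and 0.66765 O.
22.85 wt% Al2O3 ÷ 101.961 g/mol = 0.22411 mol, giving 0.44822 Al and 0.67233 O.
40.48 wt% SiO2 ÷ 60.083 g/mol = 0.67373 mol, giving 0.67373 Si and 1.34746 O.
Oxygen sums to 2.68744; scaling by 12/2.68744 = 4.46522 puts the formula on 12 O.
Al: 0.44822 × 4.46522 = 2.001 atoms per formula unit.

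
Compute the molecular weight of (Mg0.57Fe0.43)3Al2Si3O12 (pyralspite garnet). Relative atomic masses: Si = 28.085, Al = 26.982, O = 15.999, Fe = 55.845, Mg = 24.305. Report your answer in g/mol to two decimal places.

443.81 g/mol

M = 1.71(24.305) + 1.29(55.845) + 2(26.982) + 3(28.085) + 12(15.999)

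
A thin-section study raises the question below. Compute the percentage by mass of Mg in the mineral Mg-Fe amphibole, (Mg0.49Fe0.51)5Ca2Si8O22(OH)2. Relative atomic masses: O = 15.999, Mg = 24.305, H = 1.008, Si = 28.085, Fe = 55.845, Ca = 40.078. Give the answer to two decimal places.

6.67 wt%

Molar mass of (Mg0.49Fe0.51)5Ca2Si8O22(OH)2: 2.45·24.305 + 2.55·55.845 + 2·40.078 + 8·28.085 + 24·15.999 + 2·1.008 = 892.780 g/mol.
Mass of Mg per formula unit: 2.45 × 24.305 = 59.547 g.
Weight fraction Mg = 59.547 / 892.780 = 0.0667.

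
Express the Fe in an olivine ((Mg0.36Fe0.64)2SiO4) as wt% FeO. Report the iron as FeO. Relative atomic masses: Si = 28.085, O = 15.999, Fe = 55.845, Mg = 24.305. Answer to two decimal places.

50.79 wt%

M((Mg0.36Fe0.64)2SiO4) = 181.062 g/mol; M(FeO) = 71.844 g/mol.
Moles FeO per formula unit = 1.28 Fe ÷ 1 = 1.2800.
FeO fraction = (1.2800 × 71.844) / 181.062 = 91.960/181.062 = 0.5079.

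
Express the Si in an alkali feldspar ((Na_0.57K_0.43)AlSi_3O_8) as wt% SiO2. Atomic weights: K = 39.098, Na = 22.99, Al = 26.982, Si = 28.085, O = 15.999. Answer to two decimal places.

Molar mass of (Na_0.57K_0.43)AlSi_3O_8 = 0.57×22.99 + 0.43×39.098 + 1×26.982 + 3×28.085 + 8×15.999 = 269.145 g/mol.
Each formula unit contains 3 Si, equivalent to 3/1 = 3.0000 mol SiO2.
M(SiO2) = 1×28.085 + 2×15.999 = 60.083 g/mol.
Mass of SiO2 per formula unit = 3.0000 × 60.083 = 180.249 g.
SiO2 wt% = 180.249 / 269.145 × 100 = 66.97%.

66.97 wt%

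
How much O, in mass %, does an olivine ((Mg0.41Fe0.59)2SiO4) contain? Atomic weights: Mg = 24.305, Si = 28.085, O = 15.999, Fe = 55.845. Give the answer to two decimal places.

35.97 mass %

Formula mass = 0.82×24.305 + 1.18×55.845 + 1×28.085 + 4×15.999 = 177.908 g/mol, of which 63.996 g is O.
So O makes up 63.996/177.908 = 0.3597 of the mass, i.e. 35.97%.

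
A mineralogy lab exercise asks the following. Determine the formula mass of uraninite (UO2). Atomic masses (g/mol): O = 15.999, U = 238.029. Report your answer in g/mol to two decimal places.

M = 1·238.029 + 2·15.999

270.03 g/mol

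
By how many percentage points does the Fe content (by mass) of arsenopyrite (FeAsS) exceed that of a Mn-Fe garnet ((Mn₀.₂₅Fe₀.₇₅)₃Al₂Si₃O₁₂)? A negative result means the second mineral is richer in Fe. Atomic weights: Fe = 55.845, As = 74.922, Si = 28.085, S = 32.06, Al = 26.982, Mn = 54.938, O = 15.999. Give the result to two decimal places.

First mineral: 55.845 g Fe in 162.827 g formula = 34.30 wt% Fe.
Second mineral: 125.651 g Fe in 497.062 g formula = 25.28 wt% Fe.
34.30% − 25.28% gives a difference of 9.02 percentage points.

9.02 percentage points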